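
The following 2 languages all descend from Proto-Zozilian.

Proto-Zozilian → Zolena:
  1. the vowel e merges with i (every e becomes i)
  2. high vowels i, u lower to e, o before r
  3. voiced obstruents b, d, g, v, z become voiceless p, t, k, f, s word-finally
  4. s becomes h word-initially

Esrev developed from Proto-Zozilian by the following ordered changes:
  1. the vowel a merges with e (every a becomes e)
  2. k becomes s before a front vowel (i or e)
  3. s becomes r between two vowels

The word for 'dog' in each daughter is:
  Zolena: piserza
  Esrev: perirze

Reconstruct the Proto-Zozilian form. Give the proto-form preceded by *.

*pesirza

Position 7: Zolena has a, Esrev has e. Zolena preserves a here (none of its changes turn any other segment into a), so the proto-segment is *a.
Position 4: Zolena has e, Esrev has i. Esrev preserves i here (none of its changes turn any other segment into i), so the proto-segment is *i.
Position 2: Zolena has i, Esrev has e. Taking the neighbouring segments as reconstructed: Zolena i could go back to *e or *i; Esrev e could go back to *a or *e — the one source consistent with every daughter is *e.
Verify the candidate proto-form against each daughter:
Zolena: start from *pesirza.
  rule 1 (vowel merger): pesirza → pisirza
  rule 2 (pre-rhotic lowering): pisirza → piserza
  rule 3: no change — piserza
  rule 4: no change — piserza
  ⇒ Zolena piserza
Esrev: *pesirza > pesirze > perirze  (by vowel merger, rhotacism)
*pesirza is the unique common source.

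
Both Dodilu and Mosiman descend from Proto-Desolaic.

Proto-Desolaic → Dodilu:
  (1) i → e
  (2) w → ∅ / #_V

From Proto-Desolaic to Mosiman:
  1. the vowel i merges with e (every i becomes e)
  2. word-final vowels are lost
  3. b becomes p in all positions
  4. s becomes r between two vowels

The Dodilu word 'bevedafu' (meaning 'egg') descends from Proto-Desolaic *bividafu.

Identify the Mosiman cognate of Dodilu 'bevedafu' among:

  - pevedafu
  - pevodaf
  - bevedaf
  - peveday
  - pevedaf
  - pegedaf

Mosiman: *bividafu
  bividafu → bevedafu   [vowel merger]
  bevedafu → bevedaf   [apocope]
  bevedaf → pevedaf   [unconditioned shift]
  pevedaf (rule 4 does not apply)
  giving Mosiman pevedaf.
Only 'pevedaf' matches the regular Mosiman development of *bividafu.

pevedaf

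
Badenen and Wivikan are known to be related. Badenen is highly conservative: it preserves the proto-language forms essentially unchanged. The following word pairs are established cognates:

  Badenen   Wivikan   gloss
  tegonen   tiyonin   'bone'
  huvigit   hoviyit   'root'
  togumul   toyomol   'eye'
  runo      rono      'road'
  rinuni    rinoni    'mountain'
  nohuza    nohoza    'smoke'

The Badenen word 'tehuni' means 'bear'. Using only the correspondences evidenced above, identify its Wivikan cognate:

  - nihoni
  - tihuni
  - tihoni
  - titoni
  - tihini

tihoni

tegonen ~ tiyonin — Badenen e corresponds to Wivikan i after a consonant, before a consonant other than r, m, n, p, b, f, v.
runo ~ rono, rinuni ~ rinoni — Badenen u corresponds to Wivikan o after a consonant, before a nasal.
Applying these to Badenen 'tehuni':
  tehuni → tihuni   (e→i after a consonant, before a consonant other than r, m, n, p, b, f, v)
  tihuni → tihoni   (u→o after a consonant, before a nasal)
So the Wivikan cognate is 'tihoni'.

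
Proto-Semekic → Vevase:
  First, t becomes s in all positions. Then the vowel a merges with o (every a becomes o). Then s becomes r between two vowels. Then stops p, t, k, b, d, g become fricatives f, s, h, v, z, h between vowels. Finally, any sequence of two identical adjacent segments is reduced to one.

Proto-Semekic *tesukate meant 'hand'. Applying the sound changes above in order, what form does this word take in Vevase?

Vevase: *tesukate > sesukase > sesukose > serukore > seruhore  (by unconditioned shift, vowel merger, rhotacism, intervocalic lenition)

seruhore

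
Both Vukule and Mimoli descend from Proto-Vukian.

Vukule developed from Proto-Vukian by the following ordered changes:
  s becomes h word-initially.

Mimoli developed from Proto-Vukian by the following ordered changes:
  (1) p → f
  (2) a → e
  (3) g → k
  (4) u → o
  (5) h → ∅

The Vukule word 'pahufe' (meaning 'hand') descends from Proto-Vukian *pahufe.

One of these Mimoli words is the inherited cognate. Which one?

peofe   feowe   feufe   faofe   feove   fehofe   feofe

feofe

Mimoli: start from *pahufe.
  rule 1 (unconditioned shift): pahufe → fahufe
  rule 2 (vowel merger): fahufe → fehufe
  rule 3: no change — fehufe
  rule 4 (vowel merger): fehufe → fehofe
  rule 5 (h-loss): fehofe → feofe
  ⇒ Mimoli feofe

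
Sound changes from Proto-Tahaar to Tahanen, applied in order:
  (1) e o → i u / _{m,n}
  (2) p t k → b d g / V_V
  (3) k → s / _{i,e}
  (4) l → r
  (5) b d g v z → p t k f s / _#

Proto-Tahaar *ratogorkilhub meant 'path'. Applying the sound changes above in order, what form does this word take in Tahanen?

radogorsirhup

Tahanen: *ratogorkilhub
  ratogorkilhub (rule 1 does not apply)
  ratogorkilhub → radogorkilhub   [intervocalic voicing]
  radogorkilhub → radogorsilhub   [palatalisation]
  radogorsilhub → radogorsirhub   [unconditioned shift]
  radogorsirhub → radogorsirhup   [final devoicing]
  giving Tahanen radogorsirhup.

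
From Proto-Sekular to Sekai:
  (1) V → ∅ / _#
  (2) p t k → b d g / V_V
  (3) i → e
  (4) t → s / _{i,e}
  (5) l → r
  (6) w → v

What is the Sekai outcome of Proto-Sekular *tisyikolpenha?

Sekai: *tisyikolpenha > tisyikolpenh > tisyigolpenh > tesyegolpenh > sesyegolpenh > sesyegorpenh  (by apocope, intervocalic voicing, vowel merger, palatalisation, unconditioned shift)

sesyegorpenh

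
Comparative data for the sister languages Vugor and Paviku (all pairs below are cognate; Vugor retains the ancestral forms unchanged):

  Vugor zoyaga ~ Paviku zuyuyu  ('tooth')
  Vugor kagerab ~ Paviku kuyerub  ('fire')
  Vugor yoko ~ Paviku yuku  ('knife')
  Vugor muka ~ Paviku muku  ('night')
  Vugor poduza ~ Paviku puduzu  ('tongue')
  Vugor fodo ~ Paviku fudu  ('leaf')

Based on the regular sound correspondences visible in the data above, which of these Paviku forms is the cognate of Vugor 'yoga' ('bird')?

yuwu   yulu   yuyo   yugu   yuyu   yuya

yuyu

zoyaga ~ zuyuyu, yoko ~ yuku — Vugor o corresponds to Paviku u after a consonant, before a consonant other than r, m, n, p, b, f, v.
zoyaga ~ zuyuyu — Vugor g corresponds to Paviku y between vowels (before a back vowel).
zoyaga ~ zuyuyu, muka ~ muku — Vugor a corresponds to Paviku u word-finally.
Applying these to Vugor 'yoga':
  yoga → yuga   (o→u after a consonant, before a consonant other than r, m, n, p, b, f, v)
  yuga → yuya   (g→y between vowels (before a back vowel))
  yuya → yuyu   (a→u word-finally)
So the Paviku cognate is 'yuyu'.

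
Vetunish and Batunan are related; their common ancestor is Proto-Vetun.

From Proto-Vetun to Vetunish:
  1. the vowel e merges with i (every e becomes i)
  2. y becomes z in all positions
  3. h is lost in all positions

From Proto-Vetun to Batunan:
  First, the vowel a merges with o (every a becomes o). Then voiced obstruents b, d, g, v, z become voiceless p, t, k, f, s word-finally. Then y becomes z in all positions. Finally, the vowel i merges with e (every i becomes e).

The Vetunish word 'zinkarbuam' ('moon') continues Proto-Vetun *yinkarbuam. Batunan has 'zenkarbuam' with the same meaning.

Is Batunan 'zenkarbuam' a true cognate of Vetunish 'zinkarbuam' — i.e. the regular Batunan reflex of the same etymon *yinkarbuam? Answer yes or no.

Derive the expected Batunan reflex of *yinkarbuam:
Batunan: *yinkarbuam > yinkorbuom > zinkorbuom > zenkorbuom  (by vowel merger, unconditioned shift, vowel merger)
The regular Batunan reflex would be 'zenkorbuom', but the attested form is 'zenkarbuam'. The correspondence is irregular, so they are not cognates (the Batunan form has a different source).

no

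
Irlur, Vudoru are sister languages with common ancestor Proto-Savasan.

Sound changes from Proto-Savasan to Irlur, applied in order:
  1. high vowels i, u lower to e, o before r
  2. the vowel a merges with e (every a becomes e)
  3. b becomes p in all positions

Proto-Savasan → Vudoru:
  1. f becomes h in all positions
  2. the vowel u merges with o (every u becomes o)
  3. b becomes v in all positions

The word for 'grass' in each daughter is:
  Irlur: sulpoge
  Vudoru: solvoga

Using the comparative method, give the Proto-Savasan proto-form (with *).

*sulboga

Position 4: Irlur has p, Vudoru has v. Taking the neighbouring segments as reconstructed: Irlur p could go back to *p or *b; Vudoru v could go back to *b or *v — the one source consistent with every daughter is *b.
Position 7: Irlur has e, Vudoru has a. Vudoru preserves a here (none of its changes turn any other segment into a), so the proto-segment is *a.
Position 2: Irlur has u, Vudoru has o. Irlur preserves u here (none of its changes turn any other segment into u), so the proto-segment is *u.
Continuing position by position gives *sulboga; check it forward:
Irlur: *sulboga
  sulboga (rule 1 does not apply)
  sulboga → sulboge   [vowel merger]
  sulboge → sulpoge   [unconditioned shift]
  giving Irlur sulpoge.
Vudoru: *sulboga
  sulboga (rule 1 does not apply)
  sulboga → solboga   [vowel merger]
  solboga → solvoga   [unconditioned shift]
  giving Vudoru solvoga.
Only *sulboga yields all of Irlur sulpoge, Vudoru solvoga.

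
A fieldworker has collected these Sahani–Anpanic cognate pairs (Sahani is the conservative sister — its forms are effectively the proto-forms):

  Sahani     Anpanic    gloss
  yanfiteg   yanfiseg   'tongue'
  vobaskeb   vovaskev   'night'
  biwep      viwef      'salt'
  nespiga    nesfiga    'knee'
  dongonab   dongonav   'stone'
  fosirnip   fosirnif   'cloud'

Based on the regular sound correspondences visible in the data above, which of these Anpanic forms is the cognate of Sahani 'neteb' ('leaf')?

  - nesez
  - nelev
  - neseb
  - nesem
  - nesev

nesev

yanfiteg ~ yanfiseg — Sahani t corresponds to Anpanic s between vowels (before a front vowel).
vobaskeb ~ vovaskev, dongonab ~ dongonav — Sahani b corresponds to Anpanic v word-finally.
Applying these to Sahani 'neteb':
  neteb → neseb   (t→s between vowels (before a front vowel))
  neseb → nesev   (b→v word-finally)
So the Anpanic cognate is 'nesev'.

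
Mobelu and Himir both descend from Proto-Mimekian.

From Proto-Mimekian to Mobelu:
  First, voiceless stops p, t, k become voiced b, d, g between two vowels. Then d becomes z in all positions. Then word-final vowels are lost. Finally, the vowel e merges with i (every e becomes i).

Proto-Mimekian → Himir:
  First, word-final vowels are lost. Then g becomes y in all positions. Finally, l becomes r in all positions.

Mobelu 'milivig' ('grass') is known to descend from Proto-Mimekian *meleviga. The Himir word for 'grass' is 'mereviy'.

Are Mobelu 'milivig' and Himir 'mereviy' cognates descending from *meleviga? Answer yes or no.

Derive the expected Himir reflex of *meleviga:
Himir: start from *meleviga.
  rule 1 (apocope): meleviga → melevig
  rule 2 (unconditioned shift): melevig → meleviy
  rule 3 (unconditioned shift): meleviy → mereviy
  ⇒ Himir mereviy
Himir 'mereviy' matches the regular reflex exactly, so the pair is cognate.

yes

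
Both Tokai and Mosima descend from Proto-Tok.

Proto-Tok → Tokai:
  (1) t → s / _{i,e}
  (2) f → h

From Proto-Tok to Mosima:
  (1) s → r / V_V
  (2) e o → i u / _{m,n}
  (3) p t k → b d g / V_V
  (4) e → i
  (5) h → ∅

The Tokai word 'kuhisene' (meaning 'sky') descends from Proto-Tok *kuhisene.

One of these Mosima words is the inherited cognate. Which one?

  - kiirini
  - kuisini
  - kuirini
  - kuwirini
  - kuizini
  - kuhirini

Mosima: start from *kuhisene.
  rule 1 (rhotacism): kuhisene → kuhirene
  rule 2 (pre-nasal raising): kuhirene → kuhirine
  rule 3: no change — kuhirine
  rule 4 (vowel merger): kuhirine → kuhirini
  rule 5 (h-loss): kuhirini → kuirini
  ⇒ Mosima kuirini
Among the options, 'kuirini' alone shows every Mosima change applied in order.

kuirini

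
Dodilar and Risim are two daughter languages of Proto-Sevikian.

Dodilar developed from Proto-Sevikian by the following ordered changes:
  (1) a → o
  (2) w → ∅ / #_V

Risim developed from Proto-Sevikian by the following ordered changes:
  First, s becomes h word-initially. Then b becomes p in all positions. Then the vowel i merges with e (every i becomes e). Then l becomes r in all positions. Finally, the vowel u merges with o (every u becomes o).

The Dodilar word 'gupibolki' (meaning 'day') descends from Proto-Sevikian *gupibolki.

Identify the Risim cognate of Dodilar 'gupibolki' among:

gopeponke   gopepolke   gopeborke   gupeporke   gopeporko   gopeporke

gopeporke

Risim: start from *gupibolki.
  rule 1: no change — gupibolki
  rule 2 (unconditioned shift): gupibolki → gupipolki
  rule 3 (vowel merger): gupipolki → gupepolke
  rule 4 (unconditioned shift): gupepolke → gupeporke
  rule 5 (vowel merger): gupeporke → gopeporke
  ⇒ Risim gopeporke
Only 'gopeporke' matches the regular Risim development of *gupibolki.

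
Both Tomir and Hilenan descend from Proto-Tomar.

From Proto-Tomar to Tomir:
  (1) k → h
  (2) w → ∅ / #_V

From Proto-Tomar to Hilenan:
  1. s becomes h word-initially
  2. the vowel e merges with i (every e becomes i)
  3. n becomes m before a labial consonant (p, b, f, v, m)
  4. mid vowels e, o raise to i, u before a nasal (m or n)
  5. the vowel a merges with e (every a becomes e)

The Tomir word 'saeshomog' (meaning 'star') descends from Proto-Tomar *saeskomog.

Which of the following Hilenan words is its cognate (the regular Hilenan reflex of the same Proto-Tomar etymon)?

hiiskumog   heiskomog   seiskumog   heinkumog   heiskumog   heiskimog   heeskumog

heiskumog

Hilenan: *saeskomog > haeskomog > haiskomog > haiskumog > heiskumog  (by debuccalisation, vowel merger, pre-nasal raising, vowel merger)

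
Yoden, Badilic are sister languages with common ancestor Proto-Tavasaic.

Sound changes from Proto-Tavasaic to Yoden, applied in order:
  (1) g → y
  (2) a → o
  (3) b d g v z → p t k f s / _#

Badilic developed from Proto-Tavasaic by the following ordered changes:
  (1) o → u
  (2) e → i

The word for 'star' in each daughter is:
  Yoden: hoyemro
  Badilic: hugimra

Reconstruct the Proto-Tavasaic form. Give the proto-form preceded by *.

*hogemra

Position 4: Yoden has e, Badilic has i. Yoden preserves e here (none of its changes turn any other segment into e), so the proto-segment is *e.
Position 7: Yoden has o, Badilic has a. Badilic preserves a here (none of its changes turn any other segment into a), so the proto-segment is *a.
Position 2: Yoden has o, Badilic has u. Taking the neighbouring segments as reconstructed: Yoden o could go back to *a or *o; Badilic u could go back to *o or *u — the one source consistent with every daughter is *o.
Continuing position by position gives *hogemra; check it forward:
Yoden: start from *hogemra.
  rule 1 (unconditioned shift): hogemra → hoyemra
  rule 2 (vowel merger): hoyemra → hoyemro
  rule 3: no change — hoyemro
  ⇒ Yoden hoyemro
Badilic: *hogemra
  hogemra → hugemra   [vowel merger]
  hugemra → hugimra   [vowel merger]
  giving Badilic hugimra.
Only *hogemra yields all of Yoden hoyemro, Badilic hugimra.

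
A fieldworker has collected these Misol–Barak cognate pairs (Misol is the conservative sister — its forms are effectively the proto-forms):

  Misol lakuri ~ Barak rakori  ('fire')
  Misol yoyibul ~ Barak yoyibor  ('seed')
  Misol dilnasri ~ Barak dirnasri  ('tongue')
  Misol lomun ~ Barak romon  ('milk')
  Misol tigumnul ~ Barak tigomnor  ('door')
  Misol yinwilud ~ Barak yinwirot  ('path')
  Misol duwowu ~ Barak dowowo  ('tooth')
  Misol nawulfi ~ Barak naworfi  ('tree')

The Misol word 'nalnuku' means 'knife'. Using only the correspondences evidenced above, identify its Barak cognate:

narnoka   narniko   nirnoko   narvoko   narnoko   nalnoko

dilnasri ~ dirnasri — Misol l corresponds to Barak r after a vowel, before a nasal.
yoyibul ~ yoyibor, tigumnul ~ tigomnor — Misol u corresponds to Barak o after a consonant, before a consonant other than r, m, n, p, b, f, v.
duwowu ~ dowowo — Misol u corresponds to Barak o word-finally.
Applying these to Misol 'nalnuku':
  nalnuku → narnuku   (l→r after a vowel, before a nasal)
  narnuku → narnoku   (u→o after a consonant, before a consonant other than r, m, n, p, b, f, v)
  narnoku → narnoko   (u→o word-finally)
So the Barak cognate is 'narnoko'.

narnoko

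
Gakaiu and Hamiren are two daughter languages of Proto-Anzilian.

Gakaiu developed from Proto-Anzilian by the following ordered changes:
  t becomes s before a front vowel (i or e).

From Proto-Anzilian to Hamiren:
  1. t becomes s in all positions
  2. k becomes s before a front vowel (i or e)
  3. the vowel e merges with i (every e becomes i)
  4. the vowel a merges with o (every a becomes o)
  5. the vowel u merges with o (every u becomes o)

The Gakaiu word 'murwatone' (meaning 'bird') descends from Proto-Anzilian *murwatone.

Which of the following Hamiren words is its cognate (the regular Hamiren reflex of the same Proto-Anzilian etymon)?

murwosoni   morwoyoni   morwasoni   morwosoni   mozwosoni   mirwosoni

morwosoni

Hamiren: *murwatone
  murwatone → murwasone   [unconditioned shift]
  murwasone (rule 2 does not apply)
  murwasone → murwasoni   [vowel merger]
  murwasoni → murwosoni   [vowel merger]
  murwosoni → morwosoni   [vowel merger]
  giving Hamiren morwosoni.
The other candidates each miss or misapply at least one Hamiren change.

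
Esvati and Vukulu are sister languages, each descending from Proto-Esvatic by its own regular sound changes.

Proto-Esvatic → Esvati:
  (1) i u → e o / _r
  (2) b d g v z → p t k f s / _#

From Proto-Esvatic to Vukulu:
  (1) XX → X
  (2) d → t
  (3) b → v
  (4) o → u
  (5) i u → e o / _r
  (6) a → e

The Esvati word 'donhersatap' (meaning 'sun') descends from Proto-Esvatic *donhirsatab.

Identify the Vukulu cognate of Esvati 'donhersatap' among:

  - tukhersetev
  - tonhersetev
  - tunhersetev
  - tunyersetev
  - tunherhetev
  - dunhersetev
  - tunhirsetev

tunhersetev

Vukulu: *donhirsatab
  donhirsatab (rule 1 does not apply)
  donhirsatab → tonhirsatab   [unconditioned shift]
  tonhirsatab → tonhirsatav   [unconditioned shift]
  tonhirsatav → tunhirsatav   [vowel merger]
  tunhirsatav → tunhersatav   [pre-rhotic lowering]
  tunhersatav → tunhersetev   [vowel merger]
  giving Vukulu tunhersetev.
Only 'tunhersetev' matches the regular Vukulu development of *donhirsatab.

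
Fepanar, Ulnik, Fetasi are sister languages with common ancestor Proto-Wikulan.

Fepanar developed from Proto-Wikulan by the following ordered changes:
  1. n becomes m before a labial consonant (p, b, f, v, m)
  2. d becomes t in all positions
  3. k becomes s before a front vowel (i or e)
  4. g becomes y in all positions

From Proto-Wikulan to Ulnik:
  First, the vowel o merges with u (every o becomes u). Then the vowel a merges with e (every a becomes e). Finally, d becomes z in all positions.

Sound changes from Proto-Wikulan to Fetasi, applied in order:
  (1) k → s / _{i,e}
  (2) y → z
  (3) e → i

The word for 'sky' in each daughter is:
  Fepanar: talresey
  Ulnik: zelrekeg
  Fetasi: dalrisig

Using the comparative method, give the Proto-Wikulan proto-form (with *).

Position 1: Fepanar has t, Ulnik has z, Fetasi has d. Fetasi preserves d here (none of its changes turn any other segment into d), so the proto-segment is *d.
Position 6: Fepanar has s, Ulnik has k, Fetasi has s. Ulnik preserves k here (none of its changes turn any other segment into k), so the proto-segment is *k.
Position 2: Fepanar has a, Ulnik has e, Fetasi has a. Fepanar preserves a here (none of its changes turn any other segment into a), so the proto-segment is *a.
This points to *dalrekeg. Verify forward in each daughter:
Fepanar: start from *dalrekeg.
  rule 1: no change — dalrekeg
  rule 2 (unconditioned shift): dalrekeg → talrekeg
  rule 3 (palatalisation): talrekeg → talreseg
  rule 4 (unconditioned shift): talreseg → talresey
  ⇒ Fepanar talresey
Ulnik: *dalrekeg
  dalrekeg (rule 1 does not apply)
  dalrekeg → delrekeg   [vowel merger]
  delrekeg → zelrekeg   [unconditioned shift]
  giving Ulnik zelrekeg.
Fetasi: *dalrekeg
  dalrekeg → dalreseg   [palatalisation]
  dalreseg (rule 2 does not apply)
  dalreseg → dalrisig   [vowel merger]
  giving Fetasi dalrisig.
No other proto-form is consistent with every reflex, so the reconstruction is *dalrekeg.

*dalrekeg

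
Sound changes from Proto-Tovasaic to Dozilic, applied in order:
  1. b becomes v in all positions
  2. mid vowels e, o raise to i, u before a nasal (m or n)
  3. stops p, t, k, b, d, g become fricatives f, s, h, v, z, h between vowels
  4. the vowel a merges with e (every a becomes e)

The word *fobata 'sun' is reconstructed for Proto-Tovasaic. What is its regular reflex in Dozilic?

Dozilic: *fobata
  fobata → fovata   [unconditioned shift]
  fovata (rule 2 does not apply)
  fovata → fovasa   [intervocalic lenition]
  fovasa → fovese   [vowel merger]
  giving Dozilic fovese.

fovese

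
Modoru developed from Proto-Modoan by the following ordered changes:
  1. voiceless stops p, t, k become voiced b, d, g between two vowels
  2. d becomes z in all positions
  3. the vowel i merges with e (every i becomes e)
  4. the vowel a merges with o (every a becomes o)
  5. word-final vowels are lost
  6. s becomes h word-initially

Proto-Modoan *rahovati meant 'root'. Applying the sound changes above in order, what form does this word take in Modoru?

Modoru: start from *rahovati.
  rule 1 (intervocalic voicing): rahovati → rahovadi
  rule 2 (unconditioned shift): rahovadi → rahovazi
  rule 3 (vowel merger): rahovazi → rahovaze
  rule 4 (vowel merger): rahovaze → rohovoze
  rule 5 (apocope): rohovoze → rohovoz
  rule 6: no change — rohovoz
  ⇒ Modoru rohovoz

rohovoz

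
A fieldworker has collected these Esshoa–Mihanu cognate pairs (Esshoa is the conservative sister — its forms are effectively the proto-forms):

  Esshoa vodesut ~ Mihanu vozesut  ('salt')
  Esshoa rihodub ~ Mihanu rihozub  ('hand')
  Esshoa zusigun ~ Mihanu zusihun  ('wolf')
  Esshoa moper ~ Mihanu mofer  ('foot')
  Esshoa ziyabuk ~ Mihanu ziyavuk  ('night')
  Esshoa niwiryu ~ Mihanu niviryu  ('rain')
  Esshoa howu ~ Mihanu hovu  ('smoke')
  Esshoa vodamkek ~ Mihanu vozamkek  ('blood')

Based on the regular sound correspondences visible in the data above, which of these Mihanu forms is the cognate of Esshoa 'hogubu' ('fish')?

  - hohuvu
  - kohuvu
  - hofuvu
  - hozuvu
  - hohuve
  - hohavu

zusigun ~ zusihun — Esshoa g corresponds to Mihanu h between vowels (before a back vowel).
ziyabuk ~ ziyavuk — Esshoa b corresponds to Mihanu v between vowels (before a back vowel).
Applying these to Esshoa 'hogubu':
  hogubu → hohubu   (g→h between vowels (before a back vowel))
  hohubu → hohuvu   (b→v between vowels (before a back vowel))
So the Mihanu cognate is 'hohuvu'.

hohuvu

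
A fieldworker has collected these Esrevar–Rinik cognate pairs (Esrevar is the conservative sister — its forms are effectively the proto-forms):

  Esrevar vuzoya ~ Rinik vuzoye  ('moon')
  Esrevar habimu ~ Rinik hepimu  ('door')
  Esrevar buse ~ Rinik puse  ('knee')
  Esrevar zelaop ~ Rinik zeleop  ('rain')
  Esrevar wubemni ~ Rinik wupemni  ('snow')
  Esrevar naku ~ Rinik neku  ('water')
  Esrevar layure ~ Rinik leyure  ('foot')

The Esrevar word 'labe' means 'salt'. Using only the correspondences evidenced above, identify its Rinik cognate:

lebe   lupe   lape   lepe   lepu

habimu ~ hepimu — Esrevar a corresponds to Rinik e after a consonant, before a labial obstruent.
wubemni ~ wupemni — Esrevar b corresponds to Rinik p between vowels (before a front vowel).
Applying these to Esrevar 'labe':
  labe → lebe   (a→e after a consonant, before a labial obstruent)
  lebe → lepe   (b→p between vowels (before a front vowel))
So the Rinik cognate is 'lepe'.

lepe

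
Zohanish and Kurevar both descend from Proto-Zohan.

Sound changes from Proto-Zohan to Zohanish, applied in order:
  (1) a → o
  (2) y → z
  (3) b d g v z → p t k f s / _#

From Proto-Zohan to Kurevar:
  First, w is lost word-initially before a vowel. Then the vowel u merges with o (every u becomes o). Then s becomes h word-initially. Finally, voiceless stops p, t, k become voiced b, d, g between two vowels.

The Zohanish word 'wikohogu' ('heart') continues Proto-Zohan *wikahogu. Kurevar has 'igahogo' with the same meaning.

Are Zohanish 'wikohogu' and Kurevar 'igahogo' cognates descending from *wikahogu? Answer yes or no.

yes

Derive the expected Kurevar reflex of *wikahogu:
Kurevar: start from *wikahogu.
  rule 1 (glide loss): wikahogu → ikahogu
  rule 2 (vowel merger): ikahogu → ikahogo
  rule 3: no change — ikahogo
  rule 4 (intervocalic voicing): ikahogo → igahogo
  ⇒ Kurevar igahogo
Kurevar 'igahogo' matches the regular reflex exactly, so the pair is cognate.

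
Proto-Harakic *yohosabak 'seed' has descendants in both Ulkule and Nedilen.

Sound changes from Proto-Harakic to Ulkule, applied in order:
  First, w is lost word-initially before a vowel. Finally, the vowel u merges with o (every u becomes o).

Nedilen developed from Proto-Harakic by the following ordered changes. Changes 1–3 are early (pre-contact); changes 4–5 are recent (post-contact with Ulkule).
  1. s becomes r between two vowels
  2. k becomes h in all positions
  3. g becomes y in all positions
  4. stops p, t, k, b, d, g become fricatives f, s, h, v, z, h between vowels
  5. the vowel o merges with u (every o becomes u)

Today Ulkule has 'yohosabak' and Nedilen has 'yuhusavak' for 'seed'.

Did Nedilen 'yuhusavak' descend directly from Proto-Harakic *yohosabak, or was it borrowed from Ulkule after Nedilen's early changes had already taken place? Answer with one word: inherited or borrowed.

borrowed

If inherited, *yohosabak would pass through all of Nedilen's changes:
Nedilen: start from *yohosabak.
  rule 1 (rhotacism): yohosabak → yohorabak
  rule 2 (unconditioned shift): yohorabak → yohorabah
  rule 3: no change — yohorabah
  rule 4 (intervocalic lenition): yohorabah → yohoravah
  rule 5 (vowel merger): yohoravah → yuhuravah
  ⇒ Nedilen yuhuravah
If borrowed from Ulkule 'yohosabak' after the early changes, it would undergo only the recent ones:
  rule 4 (intervocalic lenition): yohosabak → yohosavak
  rule 5 (vowel merger): yohosavak → yuhusavak
  ⇒ as a loan: yuhusavak
Nedilen 'yuhusavak' matches the loan outcome 'yuhusavak', not the inherited 'yuhuravah' — it skipped the early Nedilen changes, so it was borrowed from Ulkule.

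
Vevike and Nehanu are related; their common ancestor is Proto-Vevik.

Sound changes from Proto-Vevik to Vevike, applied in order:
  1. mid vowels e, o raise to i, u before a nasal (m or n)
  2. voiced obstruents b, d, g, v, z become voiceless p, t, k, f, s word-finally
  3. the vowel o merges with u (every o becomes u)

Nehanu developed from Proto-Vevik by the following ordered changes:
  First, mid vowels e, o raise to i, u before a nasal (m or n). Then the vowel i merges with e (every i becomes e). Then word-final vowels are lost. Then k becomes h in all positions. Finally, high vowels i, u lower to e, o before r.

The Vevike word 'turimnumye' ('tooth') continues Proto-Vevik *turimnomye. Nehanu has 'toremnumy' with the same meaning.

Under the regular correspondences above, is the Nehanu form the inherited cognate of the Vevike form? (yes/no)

Derive the expected Nehanu reflex of *turimnomye:
Nehanu: *turimnomye
  turimnomye → turimnumye   [pre-nasal raising]
  turimnumye → turemnumye   [vowel merger]
  turemnumye → turemnumy   [apocope]
  turemnumy (rule 4 does not apply)
  turemnumy → toremnumy   [pre-rhotic lowering]
  giving Nehanu toremnumy.
Nehanu 'toremnumy' matches the regular reflex exactly, so the pair is cognate.

yes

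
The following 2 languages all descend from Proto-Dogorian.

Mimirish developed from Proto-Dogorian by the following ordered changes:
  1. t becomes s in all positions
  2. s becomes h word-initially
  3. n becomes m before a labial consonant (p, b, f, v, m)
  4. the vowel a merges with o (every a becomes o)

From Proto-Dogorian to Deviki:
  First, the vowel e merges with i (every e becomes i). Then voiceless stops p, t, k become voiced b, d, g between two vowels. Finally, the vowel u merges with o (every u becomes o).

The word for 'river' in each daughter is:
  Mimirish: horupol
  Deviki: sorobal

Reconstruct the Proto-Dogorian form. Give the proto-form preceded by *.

*sorupal

Position 4: Mimirish has u, Deviki has o. Mimirish preserves u here (none of its changes turn any other segment into u), so the proto-segment is *u.
Position 5: Mimirish has p, Deviki has b. Mimirish preserves p here (none of its changes turn any other segment into p), so the proto-segment is *p.
This points to *sorupal. Verify forward in each daughter:
Mimirish: *sorupal > horupal > horupol  (by debuccalisation, vowel merger)
Deviki: start from *sorupal.
  rule 1: no change — sorupal
  rule 2 (intervocalic voicing): sorupal → sorubal
  rule 3 (vowel merger): sorubal → sorobal
  ⇒ Deviki sorobal
*sorupal is the unique common source.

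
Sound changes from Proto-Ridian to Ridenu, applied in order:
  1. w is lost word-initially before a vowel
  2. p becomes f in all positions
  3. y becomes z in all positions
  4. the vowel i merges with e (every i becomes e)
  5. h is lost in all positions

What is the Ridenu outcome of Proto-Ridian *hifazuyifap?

efazuzefaf

Ridenu: start from *hifazuyifap.
  rule 1: no change — hifazuyifap
  rule 2 (unconditioned shift): hifazuyifap → hifazuyifaf
  rule 3 (unconditioned shift): hifazuyifaf → hifazuzifaf
  rule 4 (vowel merger): hifazuzifaf → hefazuzefaf
  rule 5 (h-loss): hefazuzefaf → efazuzefaf
  ⇒ Ridenu efazuzefaf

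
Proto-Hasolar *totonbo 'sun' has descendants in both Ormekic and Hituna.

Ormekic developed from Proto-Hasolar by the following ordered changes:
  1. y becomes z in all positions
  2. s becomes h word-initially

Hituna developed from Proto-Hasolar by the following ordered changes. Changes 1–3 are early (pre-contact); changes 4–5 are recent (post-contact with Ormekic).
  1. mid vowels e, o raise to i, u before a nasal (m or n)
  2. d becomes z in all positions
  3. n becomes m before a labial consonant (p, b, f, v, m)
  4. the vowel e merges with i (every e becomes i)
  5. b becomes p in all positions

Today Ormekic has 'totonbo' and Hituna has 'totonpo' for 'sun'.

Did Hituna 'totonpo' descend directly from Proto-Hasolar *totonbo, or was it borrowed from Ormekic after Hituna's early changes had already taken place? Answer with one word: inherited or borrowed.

borrowed

If inherited, *totonbo would pass through all of Hituna's changes:
Hituna: *totonbo > totunbo > totumbo > totumpo  (by pre-nasal raising, nasal place assimilation, unconditioned shift)
If borrowed from Ormekic 'totonbo' after the early changes, it would undergo only the recent ones:
  rule 4 (vowel merger): no change (totonbo)
  rule 5 (unconditioned shift): totonbo → totonpo
  ⇒ as a loan: totonpo
Hituna 'totonpo' matches the loan outcome 'totonpo', not the inherited 'totumpo' — it skipped the early Hituna changes, so it was borrowed from Ormekic.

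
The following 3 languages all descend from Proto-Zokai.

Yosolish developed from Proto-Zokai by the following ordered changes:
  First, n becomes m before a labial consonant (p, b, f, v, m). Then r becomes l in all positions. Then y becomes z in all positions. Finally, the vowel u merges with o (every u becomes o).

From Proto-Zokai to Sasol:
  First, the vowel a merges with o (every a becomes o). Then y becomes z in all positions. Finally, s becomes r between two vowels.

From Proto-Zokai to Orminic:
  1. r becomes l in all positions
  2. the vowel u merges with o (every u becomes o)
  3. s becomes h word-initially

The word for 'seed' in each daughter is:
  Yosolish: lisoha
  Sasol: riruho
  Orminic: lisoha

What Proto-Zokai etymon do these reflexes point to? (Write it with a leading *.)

Position 6: Yosolish has a, Sasol has o, Orminic has a. Yosolish preserves a here (none of its changes turn any other segment into a), so the proto-segment is *a.
Position 4: Yosolish has o, Sasol has u, Orminic has o. Sasol preserves u here (none of its changes turn any other segment into u), so the proto-segment is *u.
Continuing position by position gives *risuha; check it forward:
Yosolish: start from *risuha.
  rule 1: no change — risuha
  rule 2 (unconditioned shift): risuha → lisuha
  rule 3: no change — lisuha
  rule 4 (vowel merger): lisuha → lisoha
  ⇒ Yosolish lisoha
Sasol: *risuha > risuho > riruho  (by vowel merger, rhotacism)
Orminic: *risuha > lisuha > lisoha  (by unconditioned shift, vowel merger)
Only *risuha yields all of Yosolish lisoha, Sasol riruho, Orminic lisoha.

*risuha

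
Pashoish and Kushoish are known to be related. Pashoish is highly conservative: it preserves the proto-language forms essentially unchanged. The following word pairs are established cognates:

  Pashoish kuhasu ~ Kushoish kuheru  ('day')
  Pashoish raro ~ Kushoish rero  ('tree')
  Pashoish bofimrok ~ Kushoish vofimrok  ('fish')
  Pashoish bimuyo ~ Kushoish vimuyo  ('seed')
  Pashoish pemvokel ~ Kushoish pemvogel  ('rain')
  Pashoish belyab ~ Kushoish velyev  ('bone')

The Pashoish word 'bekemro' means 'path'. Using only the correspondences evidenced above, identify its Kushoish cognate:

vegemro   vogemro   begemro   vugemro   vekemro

belyab ~ velyev — Pashoish b corresponds to Kushoish v word-initially before a front vowel.
pemvokel ~ pemvogel — Pashoish k corresponds to Kushoish g between vowels (before a front vowel).
Applying these to Pashoish 'bekemro':
  bekemro → vekemro   (b→v word-initially before a front vowel)
  vekemro → vegemro   (k→g between vowels (before a front vowel))
So the Kushoish cognate is 'vegemro'.

vegemro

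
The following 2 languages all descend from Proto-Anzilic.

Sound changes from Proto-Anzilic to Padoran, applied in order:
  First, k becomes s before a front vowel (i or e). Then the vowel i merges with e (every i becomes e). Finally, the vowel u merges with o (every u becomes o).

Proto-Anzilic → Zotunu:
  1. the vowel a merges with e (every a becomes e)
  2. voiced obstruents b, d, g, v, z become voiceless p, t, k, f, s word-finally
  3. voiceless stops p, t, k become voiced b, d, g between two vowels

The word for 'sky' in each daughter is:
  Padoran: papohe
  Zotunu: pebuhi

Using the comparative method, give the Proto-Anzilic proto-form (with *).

*papuhi

Position 3: Padoran has p, Zotunu has b. Padoran preserves p here (none of its changes turn any other segment into p), so the proto-segment is *p.
Position 2: Padoran has a, Zotunu has e. Padoran preserves a here (none of its changes turn any other segment into a), so the proto-segment is *a.
Verify the candidate proto-form against each daughter:
Padoran: *papuhi > papuhe > papohe  (by vowel merger, vowel merger)
Zotunu: start from *papuhi.
  rule 1 (vowel merger): papuhi → pepuhi
  rule 2: no change — pepuhi
  rule 3 (intervocalic voicing): pepuhi → pebuhi
  ⇒ Zotunu pebuhi
No other proto-form is consistent with every reflex, so the reconstruction is *papuhi.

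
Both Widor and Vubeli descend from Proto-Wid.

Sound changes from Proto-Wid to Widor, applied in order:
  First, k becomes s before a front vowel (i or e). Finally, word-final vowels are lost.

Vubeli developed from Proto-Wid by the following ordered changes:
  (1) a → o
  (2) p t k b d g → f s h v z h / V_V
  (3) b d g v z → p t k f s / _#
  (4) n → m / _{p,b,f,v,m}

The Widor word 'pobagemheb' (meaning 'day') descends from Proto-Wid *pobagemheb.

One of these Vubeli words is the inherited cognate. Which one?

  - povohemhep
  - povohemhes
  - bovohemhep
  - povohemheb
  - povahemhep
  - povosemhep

Vubeli: *pobagemheb > pobogemheb > povohemheb > povohemhep  (by vowel merger, intervocalic lenition, final devoicing)
The other candidates each miss or misapply at least one Vubeli change.

povohemhep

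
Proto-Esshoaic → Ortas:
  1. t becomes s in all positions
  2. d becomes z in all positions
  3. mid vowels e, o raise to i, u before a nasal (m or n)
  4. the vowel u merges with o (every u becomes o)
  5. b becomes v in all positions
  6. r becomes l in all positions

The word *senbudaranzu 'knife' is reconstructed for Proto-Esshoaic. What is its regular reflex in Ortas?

Ortas: *senbudaranzu
  senbudaranzu (rule 1 does not apply)
  senbudaranzu → senbuzaranzu   [unconditioned shift]
  senbuzaranzu → sinbuzaranzu   [pre-nasal raising]
  sinbuzaranzu → sinbozaranzo   [vowel merger]
  sinbozaranzo → sinvozaranzo   [unconditioned shift]
  sinvozaranzo → sinvozalanzo   [unconditioned shift]
  giving Ortas sinvozalanzo.

sinvozalanzo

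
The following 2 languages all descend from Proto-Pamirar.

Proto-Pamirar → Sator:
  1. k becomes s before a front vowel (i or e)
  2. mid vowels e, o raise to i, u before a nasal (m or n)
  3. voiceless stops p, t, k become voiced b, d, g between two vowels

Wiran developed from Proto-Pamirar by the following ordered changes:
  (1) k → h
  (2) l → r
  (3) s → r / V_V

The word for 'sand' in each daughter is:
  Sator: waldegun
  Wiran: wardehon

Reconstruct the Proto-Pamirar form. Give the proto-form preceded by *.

*waldekon

Position 3: Sator has l, Wiran has r. Sator preserves l here (none of its changes turn any other segment into l), so the proto-segment is *l.
Position 7: Sator has u, Wiran has o. Wiran preserves o here (none of its changes turn any other segment into o), so the proto-segment is *o.
Position 6: Sator has g, Wiran has h. Taking the neighbouring segments as reconstructed: Sator g could go back to *k or *g; Wiran h could go back to *k or *h — the one source consistent with every daughter is *k.
This points to *waldekon. Verify forward in each daughter:
Sator: start from *waldekon.
  rule 1: no change — waldekon
  rule 2 (pre-nasal raising): waldekon → waldekun
  rule 3 (intervocalic voicing): waldekun → waldegun
  ⇒ Sator waldegun
Wiran: *waldekon
  waldekon → waldehon   [unconditioned shift]
  waldehon → wardehon   [unconditioned shift]
  wardehon (rule 3 does not apply)
  giving Wiran wardehon.
*waldekon is the unique common source.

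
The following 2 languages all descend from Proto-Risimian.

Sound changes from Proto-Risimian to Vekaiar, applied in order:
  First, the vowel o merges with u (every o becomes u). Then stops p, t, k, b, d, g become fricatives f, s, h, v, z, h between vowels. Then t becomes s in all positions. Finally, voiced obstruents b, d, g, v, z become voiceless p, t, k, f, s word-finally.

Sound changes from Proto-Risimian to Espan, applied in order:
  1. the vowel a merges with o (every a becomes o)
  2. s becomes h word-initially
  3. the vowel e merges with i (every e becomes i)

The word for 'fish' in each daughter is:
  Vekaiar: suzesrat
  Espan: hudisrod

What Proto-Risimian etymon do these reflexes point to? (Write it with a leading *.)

Position 8: Vekaiar has t, Espan has d. Espan preserves d here (none of its changes turn any other segment into d), so the proto-segment is *d.
Position 3: Vekaiar has z, Espan has d. Espan preserves d here (none of its changes turn any other segment into d), so the proto-segment is *d.
Continuing position by position gives *sudesrad; check it forward:
Vekaiar: *sudesrad
  sudesrad (rule 1 does not apply)
  sudesrad → suzesrad   [intervocalic lenition]
  suzesrad (rule 3 does not apply)
  suzesrad → suzesrat   [final devoicing]
  giving Vekaiar suzesrat.
Espan: *sudesrad > sudesrod > hudesrod > hudisrod  (by vowel merger, debuccalisation, vowel merger)
*sudesrad is the unique common source.

*sudesrad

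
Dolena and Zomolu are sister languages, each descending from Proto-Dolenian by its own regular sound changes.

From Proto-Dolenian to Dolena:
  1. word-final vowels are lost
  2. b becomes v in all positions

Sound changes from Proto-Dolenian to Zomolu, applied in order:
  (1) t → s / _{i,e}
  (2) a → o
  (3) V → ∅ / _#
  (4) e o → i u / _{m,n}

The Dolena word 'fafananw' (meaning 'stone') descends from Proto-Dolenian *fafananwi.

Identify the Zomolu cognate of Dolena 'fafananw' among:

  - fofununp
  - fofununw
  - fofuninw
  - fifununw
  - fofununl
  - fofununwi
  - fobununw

fofununw

Zomolu: start from *fafananwi.
  rule 1: no change — fafananwi
  rule 2 (vowel merger): fafananwi → fofononwi
  rule 3 (apocope): fofononwi → fofononw
  rule 4 (pre-nasal raising): fofononw → fofununw
  ⇒ Zomolu fofununw
Only 'fofununw' matches the regular Zomolu development of *fafananwi.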